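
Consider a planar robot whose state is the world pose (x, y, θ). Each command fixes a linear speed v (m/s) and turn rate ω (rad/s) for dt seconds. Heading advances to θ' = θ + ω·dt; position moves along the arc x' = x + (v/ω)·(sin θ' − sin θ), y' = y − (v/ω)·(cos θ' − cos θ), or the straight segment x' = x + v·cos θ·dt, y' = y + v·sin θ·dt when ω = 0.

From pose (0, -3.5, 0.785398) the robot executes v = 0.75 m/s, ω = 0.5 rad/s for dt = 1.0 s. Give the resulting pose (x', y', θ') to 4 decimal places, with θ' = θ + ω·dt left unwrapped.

(0.3787, -2.8616, 1.2854)

θ' = 0.7854 + 0.5·1.0 = 1.2854
R = v/ω = 0.75/0.5 = 1.5000
x' = 0 + 1.5000·(sin 1.2854 − sin 0.7854) = 0.3787
y' = -3.5 − 1.5000·(cos 1.2854 − cos 0.7854) = -2.8616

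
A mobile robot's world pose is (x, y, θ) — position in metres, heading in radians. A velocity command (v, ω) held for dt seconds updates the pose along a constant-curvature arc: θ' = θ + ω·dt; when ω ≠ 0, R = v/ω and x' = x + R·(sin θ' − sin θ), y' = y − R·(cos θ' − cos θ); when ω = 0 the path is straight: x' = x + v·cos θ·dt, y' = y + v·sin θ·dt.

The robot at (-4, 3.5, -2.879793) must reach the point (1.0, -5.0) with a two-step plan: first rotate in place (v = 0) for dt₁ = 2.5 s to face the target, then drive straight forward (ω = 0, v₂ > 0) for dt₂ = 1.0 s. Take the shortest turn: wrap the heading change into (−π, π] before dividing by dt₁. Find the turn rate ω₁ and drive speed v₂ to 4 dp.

heading to target = atan2(-5−3.5, 1−-4) = -1.0391
Δθ = wrap(-1.0391 − -2.8798) = 1.8407; ω₁ = Δθ/dt₁ = 0.7363
distance = √((1−-4)² + (-5−3.5)²) = 9.8615; v₂ = distance/dt₂ = 9.8615

ω₁ = 0.7363, v₂ = 9.8615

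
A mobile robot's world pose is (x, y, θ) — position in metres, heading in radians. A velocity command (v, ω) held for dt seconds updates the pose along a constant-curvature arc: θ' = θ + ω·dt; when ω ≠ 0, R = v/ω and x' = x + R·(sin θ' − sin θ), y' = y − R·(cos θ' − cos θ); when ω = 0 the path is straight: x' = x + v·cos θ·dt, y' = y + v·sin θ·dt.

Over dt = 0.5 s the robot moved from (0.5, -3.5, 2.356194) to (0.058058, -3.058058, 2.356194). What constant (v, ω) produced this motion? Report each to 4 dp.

v = 1.2500, ω = 0.0000

Δθ = 2.356194 − 2.356194 = 0.000000
ω = Δθ/dt = 0.000000/0.5 = 0.0000
ω = 0 → v = (Δx·cos θ + Δy·sin θ)/dt = 1.2500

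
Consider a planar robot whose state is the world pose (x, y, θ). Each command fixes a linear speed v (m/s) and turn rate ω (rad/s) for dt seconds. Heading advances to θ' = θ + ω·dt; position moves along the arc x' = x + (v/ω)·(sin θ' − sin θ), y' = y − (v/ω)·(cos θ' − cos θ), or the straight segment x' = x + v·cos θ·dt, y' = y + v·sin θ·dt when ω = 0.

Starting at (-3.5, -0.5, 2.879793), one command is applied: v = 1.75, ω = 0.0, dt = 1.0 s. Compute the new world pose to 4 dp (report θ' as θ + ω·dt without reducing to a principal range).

(-5.1904, -0.0471, 2.8798)

θ' = 2.8798 + 0.0·1.0 = 2.8798
ω = 0 → straight: x' = -3.5 + 1.75·cos(2.8798)·1.0 = -5.1904
y' = -0.5 + 1.75·sin(2.8798)·1.0 = -0.0471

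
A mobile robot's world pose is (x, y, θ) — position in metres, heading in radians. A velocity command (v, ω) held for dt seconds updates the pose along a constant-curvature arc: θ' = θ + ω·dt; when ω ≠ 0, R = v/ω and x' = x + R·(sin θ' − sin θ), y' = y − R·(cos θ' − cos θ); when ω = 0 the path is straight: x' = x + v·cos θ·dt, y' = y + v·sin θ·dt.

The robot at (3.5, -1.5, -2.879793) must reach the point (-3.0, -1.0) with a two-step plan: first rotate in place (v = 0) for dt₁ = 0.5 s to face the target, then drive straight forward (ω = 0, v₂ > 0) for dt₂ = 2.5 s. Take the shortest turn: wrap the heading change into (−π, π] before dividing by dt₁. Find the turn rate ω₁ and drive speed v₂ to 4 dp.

heading to target = atan2(-1−-1.5, -3−3.5) = 3.0648
Δθ = wrap(3.0648 − -2.8798) = -0.3386; ω₁ = Δθ/dt₁ = -0.6771
distance = √((-3−3.5)² + (-1−-1.5)²) = 6.5192; v₂ = distance/dt₂ = 2.6077

ω₁ = -0.6771, v₂ = 2.6077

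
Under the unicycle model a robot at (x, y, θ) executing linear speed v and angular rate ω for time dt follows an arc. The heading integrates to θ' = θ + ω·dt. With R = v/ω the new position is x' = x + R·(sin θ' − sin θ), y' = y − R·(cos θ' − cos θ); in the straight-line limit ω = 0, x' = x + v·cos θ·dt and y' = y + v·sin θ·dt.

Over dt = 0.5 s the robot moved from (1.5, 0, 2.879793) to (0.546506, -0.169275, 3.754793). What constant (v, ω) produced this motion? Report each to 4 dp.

Δθ = 3.754793 − 2.879793 = 0.875000
ω = Δθ/dt = 0.875000/0.5 = 1.7500
R = Δx/(sin θ' − sin θ) = 1.1429
v = R·ω = 1.1429·1.7500 = 2.0000

v = 2.0000, ω = 1.7500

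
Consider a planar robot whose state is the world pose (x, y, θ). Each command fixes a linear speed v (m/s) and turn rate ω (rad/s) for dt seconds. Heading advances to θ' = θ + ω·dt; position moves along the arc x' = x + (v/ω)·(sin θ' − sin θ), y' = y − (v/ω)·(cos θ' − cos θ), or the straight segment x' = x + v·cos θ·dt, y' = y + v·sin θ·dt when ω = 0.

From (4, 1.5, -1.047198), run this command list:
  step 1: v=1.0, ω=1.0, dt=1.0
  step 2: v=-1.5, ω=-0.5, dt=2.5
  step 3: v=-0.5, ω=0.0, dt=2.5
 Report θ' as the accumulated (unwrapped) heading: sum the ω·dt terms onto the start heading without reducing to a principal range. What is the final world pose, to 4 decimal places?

(1.7342, 4.3907, -1.2972)

step 1: θ'=-0.0472 (R=1.0000) → pose (4.8188, 1.0011, -0.0472)
step 2: θ'=-1.2972 (R=3.0000) → pose (2.0720, 3.1872, -1.2972)
step 3: θ'=-1.2972 (straight) → pose (1.7342, 4.3907, -1.2972)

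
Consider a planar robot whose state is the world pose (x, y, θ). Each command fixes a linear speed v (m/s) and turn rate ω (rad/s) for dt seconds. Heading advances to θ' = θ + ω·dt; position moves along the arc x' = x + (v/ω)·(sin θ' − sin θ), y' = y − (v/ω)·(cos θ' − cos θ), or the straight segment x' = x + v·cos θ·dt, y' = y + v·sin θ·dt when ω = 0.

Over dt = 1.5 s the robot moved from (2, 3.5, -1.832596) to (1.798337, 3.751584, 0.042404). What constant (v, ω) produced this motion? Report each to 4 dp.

v = -0.2500, ω = 1.2500

Δθ = 0.042404 − -1.832596 = 1.875000
ω = Δθ/dt = 1.875000/1.5 = 1.2500
R = −Δy/(cos θ' − cos θ) = -0.2000
v = R·ω = -0.2000·1.2500 = -0.2500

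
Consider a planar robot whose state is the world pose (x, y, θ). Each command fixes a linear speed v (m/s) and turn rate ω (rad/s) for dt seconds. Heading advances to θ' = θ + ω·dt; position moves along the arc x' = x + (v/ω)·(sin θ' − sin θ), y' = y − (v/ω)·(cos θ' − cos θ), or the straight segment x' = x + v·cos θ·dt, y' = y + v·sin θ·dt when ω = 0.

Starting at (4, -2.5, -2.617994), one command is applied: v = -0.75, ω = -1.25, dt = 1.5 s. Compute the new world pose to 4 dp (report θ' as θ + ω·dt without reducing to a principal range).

(4.8856, -2.8890, -4.4930)

θ' = -2.6180 + -1.25·1.5 = -4.4930
R = v/ω = -0.75/-1.25 = 0.6000
x' = 4 + 0.6000·(sin -4.4930 − sin -2.6180) = 4.8856
y' = -2.5 − 0.6000·(cos -4.4930 − cos -2.6180) = -2.8890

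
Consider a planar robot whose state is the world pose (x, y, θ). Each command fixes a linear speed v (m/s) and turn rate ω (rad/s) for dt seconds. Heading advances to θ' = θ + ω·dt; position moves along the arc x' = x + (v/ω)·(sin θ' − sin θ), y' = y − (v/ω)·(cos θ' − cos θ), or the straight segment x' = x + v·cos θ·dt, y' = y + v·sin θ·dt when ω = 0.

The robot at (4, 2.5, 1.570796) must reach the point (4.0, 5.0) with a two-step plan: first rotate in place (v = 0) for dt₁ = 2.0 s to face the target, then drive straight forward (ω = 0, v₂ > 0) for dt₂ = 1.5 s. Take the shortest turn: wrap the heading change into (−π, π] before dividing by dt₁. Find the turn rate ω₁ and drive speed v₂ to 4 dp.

ω₁ = 0.0000, v₂ = 1.6667

heading to target = atan2(5−2.5, 4−4) = 1.5708
Δθ = wrap(1.5708 − 1.5708) = 0.0000; ω₁ = Δθ/dt₁ = 0.0000
distance = √((4−4)² + (5−2.5)²) = 2.5000; v₂ = distance/dt₂ = 1.6667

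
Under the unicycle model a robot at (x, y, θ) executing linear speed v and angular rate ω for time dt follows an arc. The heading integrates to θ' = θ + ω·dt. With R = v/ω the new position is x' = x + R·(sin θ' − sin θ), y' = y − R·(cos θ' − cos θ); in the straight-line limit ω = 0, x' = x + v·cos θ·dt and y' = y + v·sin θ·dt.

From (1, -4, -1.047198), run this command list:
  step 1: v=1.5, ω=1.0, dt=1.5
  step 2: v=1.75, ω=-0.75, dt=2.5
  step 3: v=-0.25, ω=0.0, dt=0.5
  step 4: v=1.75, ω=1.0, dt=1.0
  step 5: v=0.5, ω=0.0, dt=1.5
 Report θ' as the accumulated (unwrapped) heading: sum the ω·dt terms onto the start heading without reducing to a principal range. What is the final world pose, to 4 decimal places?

(7.9629, -7.8725, -0.4222)

step 1: θ'=0.4528 (R=1.5000) → pose (2.9553, -4.5988, 0.4528)
step 2: θ'=-1.4222 (R=-2.3333) → pose (6.2837, -6.3516, -1.4222)
step 3: θ'=-1.4222 (straight) → pose (6.2652, -6.2280, -1.4222)
step 4: θ'=-0.4222 (R=1.7500) → pose (7.2788, -7.5652, -0.4222)
step 5: θ'=-0.4222 (straight) → pose (7.9629, -7.8725, -0.4222)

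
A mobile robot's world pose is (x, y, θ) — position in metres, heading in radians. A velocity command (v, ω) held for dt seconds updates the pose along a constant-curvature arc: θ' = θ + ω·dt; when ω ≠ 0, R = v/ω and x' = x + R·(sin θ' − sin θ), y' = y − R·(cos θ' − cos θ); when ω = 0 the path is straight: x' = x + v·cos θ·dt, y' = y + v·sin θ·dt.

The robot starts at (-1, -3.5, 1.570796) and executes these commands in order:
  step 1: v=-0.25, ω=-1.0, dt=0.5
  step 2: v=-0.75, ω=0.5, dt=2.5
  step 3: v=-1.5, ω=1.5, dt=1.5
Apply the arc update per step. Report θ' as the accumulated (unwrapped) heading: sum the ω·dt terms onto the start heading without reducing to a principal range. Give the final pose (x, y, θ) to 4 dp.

step 1: θ'=1.0708 (R=0.2500) → pose (-1.0306, -3.6199, 1.0708)
step 2: θ'=2.3208 (R=-1.5000) → pose (-0.8118, -5.3615, 2.3208)
step 3: θ'=4.5708 (R=-1.0000) → pose (0.9099, -4.8209, 4.5708)

(0.9099, -4.8209, 4.5708)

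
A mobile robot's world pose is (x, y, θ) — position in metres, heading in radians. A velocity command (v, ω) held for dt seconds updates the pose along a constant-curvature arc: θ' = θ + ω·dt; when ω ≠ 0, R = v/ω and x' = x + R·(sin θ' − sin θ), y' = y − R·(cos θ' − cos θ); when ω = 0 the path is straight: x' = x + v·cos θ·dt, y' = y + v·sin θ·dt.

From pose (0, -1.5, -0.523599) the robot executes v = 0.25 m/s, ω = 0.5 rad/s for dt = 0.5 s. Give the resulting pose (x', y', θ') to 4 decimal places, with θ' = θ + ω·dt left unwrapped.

θ' = -0.5236 + 0.5·0.5 = -0.2736
R = v/ω = 0.25/0.5 = 0.5000
x' = 0 + 0.5000·(sin -0.2736 − sin -0.5236) = 0.1149
y' = -1.5 − 0.5000·(cos -0.2736 − cos -0.5236) = -1.5484

(0.1149, -1.5484, -0.2736)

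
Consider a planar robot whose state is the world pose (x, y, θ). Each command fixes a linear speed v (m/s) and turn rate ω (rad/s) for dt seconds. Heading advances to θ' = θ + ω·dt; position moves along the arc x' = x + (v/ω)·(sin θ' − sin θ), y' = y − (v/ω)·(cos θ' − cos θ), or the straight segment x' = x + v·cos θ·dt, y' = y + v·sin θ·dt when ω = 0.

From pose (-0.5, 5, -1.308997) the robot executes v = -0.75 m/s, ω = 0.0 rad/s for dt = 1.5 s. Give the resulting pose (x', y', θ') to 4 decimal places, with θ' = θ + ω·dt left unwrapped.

θ' = -1.3090 + 0.0·1.5 = -1.3090
ω = 0 → straight: x' = -0.5 + -0.75·cos(-1.3090)·1.5 = -0.7912
y' = 5 + -0.75·sin(-1.3090)·1.5 = 6.0867

(-0.7912, 6.0867, -1.3090)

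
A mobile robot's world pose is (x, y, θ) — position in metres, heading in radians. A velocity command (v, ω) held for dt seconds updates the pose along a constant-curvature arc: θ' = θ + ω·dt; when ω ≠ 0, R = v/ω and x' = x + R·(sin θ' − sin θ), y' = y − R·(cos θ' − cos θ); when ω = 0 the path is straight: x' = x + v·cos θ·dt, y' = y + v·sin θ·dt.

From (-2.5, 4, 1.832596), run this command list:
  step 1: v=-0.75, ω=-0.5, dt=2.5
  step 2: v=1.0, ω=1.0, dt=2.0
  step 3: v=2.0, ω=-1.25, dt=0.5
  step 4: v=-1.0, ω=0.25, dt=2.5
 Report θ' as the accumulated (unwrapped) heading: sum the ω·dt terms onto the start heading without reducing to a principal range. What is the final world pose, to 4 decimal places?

(-2.1936, 2.9127, 2.5826)

step 1: θ'=0.5826 (R=1.5000) → pose (-3.1236, 2.3592, 0.5826)
step 2: θ'=2.5826 (R=1.0000) → pose (-3.1435, 4.0420, 2.5826)
step 3: θ'=1.9576 (R=-1.6000) → pose (-3.7767, 4.7949, 1.9576)
step 4: θ'=2.5826 (R=-4.0000) → pose (-2.1936, 2.9127, 2.5826)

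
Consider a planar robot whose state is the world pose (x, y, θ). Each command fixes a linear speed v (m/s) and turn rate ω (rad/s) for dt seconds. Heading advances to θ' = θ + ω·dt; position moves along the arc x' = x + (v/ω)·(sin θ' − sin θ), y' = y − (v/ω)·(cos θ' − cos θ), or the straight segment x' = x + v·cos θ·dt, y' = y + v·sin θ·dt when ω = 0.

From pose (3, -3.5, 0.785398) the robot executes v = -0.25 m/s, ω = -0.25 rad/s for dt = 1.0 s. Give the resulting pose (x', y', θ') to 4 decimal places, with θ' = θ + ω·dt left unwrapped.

(2.8031, -3.6530, 0.5354)

θ' = 0.7854 + -0.25·1.0 = 0.5354
R = v/ω = -0.25/-0.25 = 1.0000
x' = 3 + 1.0000·(sin 0.5354 − sin 0.7854) = 2.8031
y' = -3.5 − 1.0000·(cos 0.5354 − cos 0.7854) = -3.6530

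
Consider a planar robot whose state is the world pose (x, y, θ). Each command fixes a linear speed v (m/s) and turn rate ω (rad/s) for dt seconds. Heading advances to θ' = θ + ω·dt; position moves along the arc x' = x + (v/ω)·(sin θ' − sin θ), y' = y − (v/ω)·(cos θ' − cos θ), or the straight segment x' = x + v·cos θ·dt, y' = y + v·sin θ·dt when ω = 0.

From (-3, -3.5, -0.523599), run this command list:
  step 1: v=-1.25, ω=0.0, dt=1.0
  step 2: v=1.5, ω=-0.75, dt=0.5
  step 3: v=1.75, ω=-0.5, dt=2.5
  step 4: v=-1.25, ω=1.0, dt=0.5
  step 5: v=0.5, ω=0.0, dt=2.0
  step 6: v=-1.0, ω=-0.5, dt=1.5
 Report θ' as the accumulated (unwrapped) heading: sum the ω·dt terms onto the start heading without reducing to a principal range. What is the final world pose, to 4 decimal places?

(-2.5620, -6.5467, -2.3986)

step 1: θ'=-0.5236 (straight) → pose (-4.0825, -2.8750, -0.5236)
step 2: θ'=-0.8986 (R=-2.0000) → pose (-3.5176, -3.3616, -0.8986)
step 3: θ'=-2.1486 (R=-3.5000) → pose (-3.3244, -7.4528, -2.1486)
step 4: θ'=-1.6486 (R=-1.2500) → pose (-3.1253, -6.8672, -1.6486)
step 5: θ'=-1.6486 (straight) → pose (-3.2030, -7.8642, -1.6486)
step 6: θ'=-2.3986 (R=2.0000) → pose (-2.5620, -6.5467, -2.3986)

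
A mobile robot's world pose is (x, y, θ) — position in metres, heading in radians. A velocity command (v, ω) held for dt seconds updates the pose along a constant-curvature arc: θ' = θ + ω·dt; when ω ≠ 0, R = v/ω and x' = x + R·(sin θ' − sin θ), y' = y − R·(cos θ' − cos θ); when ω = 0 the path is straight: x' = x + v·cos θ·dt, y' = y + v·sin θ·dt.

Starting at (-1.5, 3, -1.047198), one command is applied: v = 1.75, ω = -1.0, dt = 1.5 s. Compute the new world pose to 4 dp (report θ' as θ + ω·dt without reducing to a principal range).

θ' = -1.0472 + -1.0·1.5 = -2.5472
R = v/ω = 1.75/-1.0 = -1.7500
x' = -1.5 + -1.7500·(sin -2.5472 − sin -1.0472) = -2.0355
y' = 3 − -1.7500·(cos -2.5472 − cos -1.0472) = 0.6751

(-2.0355, 0.6751, -2.5472)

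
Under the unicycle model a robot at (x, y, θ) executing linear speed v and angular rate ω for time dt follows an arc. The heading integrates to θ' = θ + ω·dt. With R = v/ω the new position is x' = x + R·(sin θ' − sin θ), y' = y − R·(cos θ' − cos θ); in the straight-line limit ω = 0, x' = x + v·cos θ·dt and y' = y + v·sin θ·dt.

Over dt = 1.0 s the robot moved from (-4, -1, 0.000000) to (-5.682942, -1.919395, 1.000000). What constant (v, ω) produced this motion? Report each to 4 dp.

Δθ = 1.000000 − 0.000000 = 1.000000
ω = Δθ/dt = 1.000000/1.0 = 1.0000
R = Δx/(sin θ' − sin θ) = -2.0000
v = R·ω = -2.0000·1.0000 = -2.0000

v = -2.0000, ω = 1.0000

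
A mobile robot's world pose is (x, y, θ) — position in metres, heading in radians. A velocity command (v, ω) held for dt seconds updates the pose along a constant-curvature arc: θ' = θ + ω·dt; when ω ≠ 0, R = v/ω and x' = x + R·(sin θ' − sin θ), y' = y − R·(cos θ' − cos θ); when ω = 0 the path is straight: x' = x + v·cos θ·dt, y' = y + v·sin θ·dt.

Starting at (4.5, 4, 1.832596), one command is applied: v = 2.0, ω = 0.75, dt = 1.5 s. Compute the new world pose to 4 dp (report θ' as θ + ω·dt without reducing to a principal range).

(2.4121, 5.9315, 2.9576)

θ' = 1.8326 + 0.75·1.5 = 2.9576
R = v/ω = 2.0/0.75 = 2.6667
x' = 4.5 + 2.6667·(sin 2.9576 − sin 1.8326) = 2.4121
y' = 4 − 2.6667·(cos 2.9576 − cos 1.8326) = 5.9315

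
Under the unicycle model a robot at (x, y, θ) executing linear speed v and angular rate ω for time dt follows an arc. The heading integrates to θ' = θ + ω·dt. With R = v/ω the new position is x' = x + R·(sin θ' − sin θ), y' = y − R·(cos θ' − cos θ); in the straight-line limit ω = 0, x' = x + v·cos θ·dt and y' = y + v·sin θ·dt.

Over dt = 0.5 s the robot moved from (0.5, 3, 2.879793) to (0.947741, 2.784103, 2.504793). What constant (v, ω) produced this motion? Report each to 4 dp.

Δθ = 2.504793 − 2.879793 = -0.375000
ω = Δθ/dt = -0.375000/0.5 = -0.7500
R = Δx/(sin θ' − sin θ) = 1.3333
v = R·ω = 1.3333·-0.7500 = -1.0000

v = -1.0000, ω = -0.7500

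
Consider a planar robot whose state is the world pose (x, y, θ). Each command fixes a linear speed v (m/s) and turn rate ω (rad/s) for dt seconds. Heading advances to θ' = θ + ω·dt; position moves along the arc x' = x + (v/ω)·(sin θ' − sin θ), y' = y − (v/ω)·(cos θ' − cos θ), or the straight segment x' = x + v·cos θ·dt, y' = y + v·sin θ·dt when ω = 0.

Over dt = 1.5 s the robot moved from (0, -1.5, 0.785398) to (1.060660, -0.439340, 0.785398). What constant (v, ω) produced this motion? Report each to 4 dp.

Δθ = 0.785398 − 0.785398 = 0.000000
ω = Δθ/dt = 0.000000/1.5 = 0.0000
ω = 0 → v = (Δx·cos θ + Δy·sin θ)/dt = 1.0000

v = 1.0000, ω = 0.0000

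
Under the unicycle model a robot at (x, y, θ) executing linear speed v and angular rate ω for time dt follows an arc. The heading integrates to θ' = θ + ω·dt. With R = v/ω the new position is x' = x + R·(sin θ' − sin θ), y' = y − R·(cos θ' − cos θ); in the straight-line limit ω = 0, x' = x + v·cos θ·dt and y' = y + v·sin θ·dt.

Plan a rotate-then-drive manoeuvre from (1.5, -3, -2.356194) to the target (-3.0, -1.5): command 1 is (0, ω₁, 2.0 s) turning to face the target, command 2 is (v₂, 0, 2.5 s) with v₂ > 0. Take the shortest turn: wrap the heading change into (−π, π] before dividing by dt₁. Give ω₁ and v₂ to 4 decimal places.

heading to target = atan2(-1.5−-3, -3−1.5) = 2.8198
Δθ = wrap(2.8198 − -2.3562) = -1.1071; ω₁ = Δθ/dt₁ = -0.5536
distance = √((-3−1.5)² + (-1.5−-3)²) = 4.7434; v₂ = distance/dt₂ = 1.8974

ω₁ = -0.5536, v₂ = 1.8974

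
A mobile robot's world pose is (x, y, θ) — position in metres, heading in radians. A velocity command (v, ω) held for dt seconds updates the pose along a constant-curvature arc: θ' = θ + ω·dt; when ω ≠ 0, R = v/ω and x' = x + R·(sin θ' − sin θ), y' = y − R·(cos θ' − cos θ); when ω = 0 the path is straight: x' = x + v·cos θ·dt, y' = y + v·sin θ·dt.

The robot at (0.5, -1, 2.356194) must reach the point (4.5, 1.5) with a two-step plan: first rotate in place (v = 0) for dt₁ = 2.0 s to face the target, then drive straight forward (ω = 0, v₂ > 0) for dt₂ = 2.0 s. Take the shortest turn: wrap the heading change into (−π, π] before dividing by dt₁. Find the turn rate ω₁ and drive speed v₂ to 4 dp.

heading to target = atan2(1.5−-1, 4.5−0.5) = 0.5586
Δθ = wrap(0.5586 − 2.3562) = -1.7976; ω₁ = Δθ/dt₁ = -0.8988
distance = √((4.5−0.5)² + (1.5−-1)²) = 4.7170; v₂ = distance/dt₂ = 2.3585

ω₁ = -0.8988, v₂ = 2.3585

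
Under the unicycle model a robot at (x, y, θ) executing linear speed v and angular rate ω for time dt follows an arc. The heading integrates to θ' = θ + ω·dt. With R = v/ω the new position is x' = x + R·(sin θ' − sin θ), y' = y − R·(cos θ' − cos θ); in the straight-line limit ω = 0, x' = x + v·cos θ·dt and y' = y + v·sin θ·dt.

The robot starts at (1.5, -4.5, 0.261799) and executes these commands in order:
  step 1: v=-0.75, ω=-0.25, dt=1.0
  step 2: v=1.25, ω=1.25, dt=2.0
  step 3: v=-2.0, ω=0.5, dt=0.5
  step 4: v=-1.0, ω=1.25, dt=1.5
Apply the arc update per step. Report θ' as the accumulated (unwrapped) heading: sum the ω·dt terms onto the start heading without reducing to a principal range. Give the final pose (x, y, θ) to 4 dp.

step 1: θ'=0.0118 (R=3.0000) → pose (0.7589, -4.6020, 0.0118)
step 2: θ'=2.5118 (R=1.0000) → pose (1.3361, -2.7939, 2.5118)
step 3: θ'=2.7618 (R=-4.0000) → pose (2.2091, -3.2763, 2.7618)
step 4: θ'=4.6368 (R=-0.8000) → pose (3.3034, -2.5937, 4.6368)

(3.3034, -2.5937, 4.6368)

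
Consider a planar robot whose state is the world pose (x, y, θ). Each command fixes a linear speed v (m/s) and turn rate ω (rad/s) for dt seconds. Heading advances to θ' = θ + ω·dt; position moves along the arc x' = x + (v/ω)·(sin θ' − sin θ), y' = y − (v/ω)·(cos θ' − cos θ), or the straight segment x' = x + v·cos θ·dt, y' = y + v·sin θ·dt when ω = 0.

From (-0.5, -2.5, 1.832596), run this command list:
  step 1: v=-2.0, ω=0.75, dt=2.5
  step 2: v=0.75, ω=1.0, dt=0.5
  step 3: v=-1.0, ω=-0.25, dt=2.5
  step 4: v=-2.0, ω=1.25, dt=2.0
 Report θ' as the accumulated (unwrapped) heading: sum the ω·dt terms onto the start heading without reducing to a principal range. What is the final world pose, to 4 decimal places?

(4.6811, 0.3667, 6.0826)

step 1: θ'=3.7076 (R=-2.6667) → pose (3.5058, -4.0606, 3.7076)
step 2: θ'=4.2076 (R=0.7500) → pose (3.2516, -4.3309, 4.2076)
step 3: θ'=3.5826 (R=4.0000) → pose (5.0453, -2.6481, 3.5826)
step 4: θ'=6.0826 (R=-1.6000) → pose (4.6811, 0.3667, 6.0826)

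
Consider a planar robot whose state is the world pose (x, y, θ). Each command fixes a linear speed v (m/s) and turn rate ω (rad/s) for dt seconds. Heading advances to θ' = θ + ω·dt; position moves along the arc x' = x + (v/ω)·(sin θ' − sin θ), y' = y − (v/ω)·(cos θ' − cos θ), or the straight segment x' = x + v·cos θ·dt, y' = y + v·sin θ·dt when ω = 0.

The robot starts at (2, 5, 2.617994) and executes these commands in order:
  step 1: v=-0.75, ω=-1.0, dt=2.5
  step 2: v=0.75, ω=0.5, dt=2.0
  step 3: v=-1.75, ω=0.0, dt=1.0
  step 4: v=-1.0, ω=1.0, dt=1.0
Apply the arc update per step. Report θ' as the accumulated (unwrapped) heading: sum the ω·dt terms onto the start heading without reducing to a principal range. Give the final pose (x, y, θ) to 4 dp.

step 1: θ'=0.1180 (R=0.7500) → pose (1.7133, 3.6057, 0.1180)
step 2: θ'=1.1180 (R=1.5000) → pose (2.8855, 4.4390, 1.1180)
step 3: θ'=1.1180 (straight) → pose (2.1199, 2.8654, 1.1180)
step 4: θ'=2.1180 (R=-1.0000) → pose (2.1652, 1.9076, 2.1180)

(2.1652, 1.9076, 2.1180)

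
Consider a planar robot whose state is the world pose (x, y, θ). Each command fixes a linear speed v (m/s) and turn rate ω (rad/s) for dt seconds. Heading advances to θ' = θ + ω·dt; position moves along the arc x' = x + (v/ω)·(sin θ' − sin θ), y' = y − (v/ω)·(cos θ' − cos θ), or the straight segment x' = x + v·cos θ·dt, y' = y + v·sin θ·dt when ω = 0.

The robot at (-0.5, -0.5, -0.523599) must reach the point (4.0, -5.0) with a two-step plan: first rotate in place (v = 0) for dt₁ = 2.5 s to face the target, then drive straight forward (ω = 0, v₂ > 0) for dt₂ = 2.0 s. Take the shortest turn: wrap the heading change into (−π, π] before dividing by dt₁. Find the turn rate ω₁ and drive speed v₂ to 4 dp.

heading to target = atan2(-5−-0.5, 4−-0.5) = -0.7854
Δθ = wrap(-0.7854 − -0.5236) = -0.2618; ω₁ = Δθ/dt₁ = -0.1047
distance = √((4−-0.5)² + (-5−-0.5)²) = 6.3640; v₂ = distance/dt₂ = 3.1820

ω₁ = -0.1047, v₂ = 3.1820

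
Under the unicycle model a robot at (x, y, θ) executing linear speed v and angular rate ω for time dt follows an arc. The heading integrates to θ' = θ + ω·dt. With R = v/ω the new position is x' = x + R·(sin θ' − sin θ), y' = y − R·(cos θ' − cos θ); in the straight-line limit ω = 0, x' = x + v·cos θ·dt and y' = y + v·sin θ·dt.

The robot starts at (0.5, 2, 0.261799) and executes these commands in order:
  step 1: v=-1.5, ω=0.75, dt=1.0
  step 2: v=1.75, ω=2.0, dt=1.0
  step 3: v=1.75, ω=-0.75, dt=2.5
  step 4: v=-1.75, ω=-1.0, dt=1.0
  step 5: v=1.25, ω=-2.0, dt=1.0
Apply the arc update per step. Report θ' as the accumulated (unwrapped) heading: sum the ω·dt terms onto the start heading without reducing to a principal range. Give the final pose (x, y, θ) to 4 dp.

(-3.7869, 3.9583, -1.8632)

step 1: θ'=1.0118 (R=-2.0000) → pose (-0.6779, 1.1288, 1.0118)
step 2: θ'=3.0118 (R=0.8750) → pose (-1.3065, 2.4605, 3.0118)
step 3: θ'=1.1368 (R=-2.3333) → pose (-3.1215, 5.7554, 1.1368)
step 4: θ'=0.1368 (R=1.7500) → pose (-4.4706, 4.7576, 0.1368)
step 5: θ'=-1.8632 (R=-0.6250) → pose (-3.7869, 3.9583, -1.8632)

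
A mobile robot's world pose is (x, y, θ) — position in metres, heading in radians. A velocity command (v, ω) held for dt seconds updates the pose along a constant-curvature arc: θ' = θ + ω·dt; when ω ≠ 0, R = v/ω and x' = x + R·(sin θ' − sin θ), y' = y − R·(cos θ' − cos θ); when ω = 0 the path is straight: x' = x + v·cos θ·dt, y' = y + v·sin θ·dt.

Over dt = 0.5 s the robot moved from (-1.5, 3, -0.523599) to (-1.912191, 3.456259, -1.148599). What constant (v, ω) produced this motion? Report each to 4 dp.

Δθ = -1.148599 − -0.523599 = -0.625000
ω = Δθ/dt = -0.625000/0.5 = -1.2500
R = −Δy/(cos θ' − cos θ) = 1.0000
v = R·ω = 1.0000·-1.2500 = -1.2500

v = -1.2500, ω = -1.2500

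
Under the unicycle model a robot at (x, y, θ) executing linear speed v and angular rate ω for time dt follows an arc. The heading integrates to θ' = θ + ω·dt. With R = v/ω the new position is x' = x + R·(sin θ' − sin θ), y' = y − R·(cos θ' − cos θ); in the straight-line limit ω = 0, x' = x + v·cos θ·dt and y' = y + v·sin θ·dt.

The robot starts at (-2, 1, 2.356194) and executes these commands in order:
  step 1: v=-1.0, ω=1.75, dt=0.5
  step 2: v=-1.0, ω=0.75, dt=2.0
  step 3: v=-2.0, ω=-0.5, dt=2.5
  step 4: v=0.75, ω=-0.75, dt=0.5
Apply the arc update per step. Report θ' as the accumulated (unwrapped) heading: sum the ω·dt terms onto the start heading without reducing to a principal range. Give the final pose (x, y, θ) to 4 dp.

step 1: θ'=3.2312 (R=-0.5714) → pose (-1.5448, 0.8349, 3.2312)
step 2: θ'=4.7312 (R=-1.3333) → pose (-0.3310, 2.1880, 4.7312)
step 3: θ'=3.4812 (R=4.0000) → pose (2.3358, 6.0347, 3.4812)
step 4: θ'=3.1062 (R=-1.0000) → pose (1.9673, 5.9783, 3.1062)

(1.9673, 5.9783, 3.1062)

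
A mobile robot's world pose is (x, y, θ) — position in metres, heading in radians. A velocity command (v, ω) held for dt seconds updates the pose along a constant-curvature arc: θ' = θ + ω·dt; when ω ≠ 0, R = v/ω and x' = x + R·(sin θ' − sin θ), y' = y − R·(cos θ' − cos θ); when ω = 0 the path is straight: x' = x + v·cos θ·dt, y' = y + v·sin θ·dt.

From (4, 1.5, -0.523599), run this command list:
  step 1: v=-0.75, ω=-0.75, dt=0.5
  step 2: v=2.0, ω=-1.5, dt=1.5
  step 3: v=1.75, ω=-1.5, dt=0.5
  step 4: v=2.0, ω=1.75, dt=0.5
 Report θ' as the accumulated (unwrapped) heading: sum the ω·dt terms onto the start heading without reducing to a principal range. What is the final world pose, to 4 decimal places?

step 1: θ'=-0.8986 (R=1.0000) → pose (3.7175, 1.7433, -0.8986)
step 2: θ'=-3.1486 (R=-1.3333) → pose (2.6649, -0.4203, -3.1486)
step 3: θ'=-3.8986 (R=-1.1667) → pose (1.8719, -0.1017, -3.8986)
step 4: θ'=-3.0236 (R=1.1429) → pose (0.9525, 0.2025, -3.0236)

(0.9525, 0.2025, -3.0236)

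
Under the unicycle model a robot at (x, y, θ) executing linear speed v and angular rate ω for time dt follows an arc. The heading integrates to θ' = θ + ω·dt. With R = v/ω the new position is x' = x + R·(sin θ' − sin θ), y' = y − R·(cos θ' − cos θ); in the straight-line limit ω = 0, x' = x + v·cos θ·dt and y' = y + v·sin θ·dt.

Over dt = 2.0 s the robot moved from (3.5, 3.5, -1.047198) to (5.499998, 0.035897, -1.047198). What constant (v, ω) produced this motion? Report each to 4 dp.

Δθ = -1.047198 − -1.047198 = 0.000000
ω = Δθ/dt = 0.000000/2.0 = 0.0000
ω = 0 → v = (Δx·cos θ + Δy·sin θ)/dt = 2.0000

v = 2.0000, ω = 0.0000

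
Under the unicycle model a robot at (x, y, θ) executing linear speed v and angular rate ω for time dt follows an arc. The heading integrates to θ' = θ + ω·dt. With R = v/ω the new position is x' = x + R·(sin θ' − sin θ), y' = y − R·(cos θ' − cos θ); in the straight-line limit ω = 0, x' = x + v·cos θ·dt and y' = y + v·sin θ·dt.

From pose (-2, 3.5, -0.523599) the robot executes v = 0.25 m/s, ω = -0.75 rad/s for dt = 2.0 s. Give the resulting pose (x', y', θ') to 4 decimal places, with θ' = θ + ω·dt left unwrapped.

θ' = -0.5236 + -0.75·2.0 = -2.0236
R = v/ω = 0.25/-0.75 = -0.3333
x' = -2 + -0.3333·(sin -2.0236 − sin -0.5236) = -1.8669
y' = 3.5 − -0.3333·(cos -2.0236 − cos -0.5236) = 3.0655

(-1.8669, 3.0655, -2.0236)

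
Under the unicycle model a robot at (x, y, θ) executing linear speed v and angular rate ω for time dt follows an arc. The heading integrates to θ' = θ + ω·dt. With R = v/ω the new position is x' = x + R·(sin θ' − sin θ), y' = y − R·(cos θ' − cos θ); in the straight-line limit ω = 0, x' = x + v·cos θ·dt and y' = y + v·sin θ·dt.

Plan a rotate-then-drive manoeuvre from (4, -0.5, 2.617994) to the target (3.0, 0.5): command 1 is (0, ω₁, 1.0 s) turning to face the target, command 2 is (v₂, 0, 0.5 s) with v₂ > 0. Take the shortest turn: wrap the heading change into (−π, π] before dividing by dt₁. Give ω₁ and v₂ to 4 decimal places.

heading to target = atan2(0.5−-0.5, 3−4) = 2.3562
Δθ = wrap(2.3562 − 2.6180) = -0.2618; ω₁ = Δθ/dt₁ = -0.2618
distance = √((3−4)² + (0.5−-0.5)²) = 1.4142; v₂ = distance/dt₂ = 2.8284

ω₁ = -0.2618, v₂ = 2.8284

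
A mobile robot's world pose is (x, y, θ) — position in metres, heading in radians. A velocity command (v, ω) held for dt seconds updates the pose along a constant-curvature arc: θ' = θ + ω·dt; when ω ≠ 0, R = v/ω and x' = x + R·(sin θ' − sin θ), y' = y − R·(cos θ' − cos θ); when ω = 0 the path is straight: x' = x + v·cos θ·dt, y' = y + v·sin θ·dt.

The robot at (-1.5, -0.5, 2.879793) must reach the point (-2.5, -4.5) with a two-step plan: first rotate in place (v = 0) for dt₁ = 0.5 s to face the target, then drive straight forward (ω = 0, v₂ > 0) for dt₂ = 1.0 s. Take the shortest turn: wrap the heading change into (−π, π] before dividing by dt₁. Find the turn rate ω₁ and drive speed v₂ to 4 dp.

ω₁ = 3.1752, v₂ = 4.1231

heading to target = atan2(-4.5−-0.5, -2.5−-1.5) = -1.8158
Δθ = wrap(-1.8158 − 2.8798) = 1.5876; ω₁ = Δθ/dt₁ = 3.1752
distance = √((-2.5−-1.5)² + (-4.5−-0.5)²) = 4.1231; v₂ = distance/dt₂ = 4.1231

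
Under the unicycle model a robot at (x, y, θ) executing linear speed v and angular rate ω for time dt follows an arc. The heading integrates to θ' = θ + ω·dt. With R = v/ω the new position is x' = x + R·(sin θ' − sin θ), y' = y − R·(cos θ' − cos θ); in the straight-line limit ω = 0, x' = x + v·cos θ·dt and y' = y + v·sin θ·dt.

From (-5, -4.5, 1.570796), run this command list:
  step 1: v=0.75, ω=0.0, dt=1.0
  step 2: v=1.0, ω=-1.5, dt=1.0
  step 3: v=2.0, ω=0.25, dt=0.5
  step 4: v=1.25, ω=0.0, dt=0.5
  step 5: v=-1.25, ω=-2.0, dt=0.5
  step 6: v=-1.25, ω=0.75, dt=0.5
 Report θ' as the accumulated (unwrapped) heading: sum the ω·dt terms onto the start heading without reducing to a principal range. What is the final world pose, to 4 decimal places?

(-3.8556, -2.2917, -0.4292)

step 1: θ'=1.5708 (straight) → pose (-5.0000, -3.7500, 1.5708)
step 2: θ'=0.0708 (R=-0.6667) → pose (-4.3805, -3.0850, 0.0708)
step 3: θ'=0.1958 (R=8.0000) → pose (-3.3900, -2.9522, 0.1958)
step 4: θ'=0.1958 (straight) → pose (-2.7769, -2.8306, 0.1958)
step 5: θ'=-0.8042 (R=0.6250) → pose (-3.3487, -2.6511, -0.8042)
step 6: θ'=-0.4292 (R=-1.6667) → pose (-3.8556, -2.2917, -0.4292)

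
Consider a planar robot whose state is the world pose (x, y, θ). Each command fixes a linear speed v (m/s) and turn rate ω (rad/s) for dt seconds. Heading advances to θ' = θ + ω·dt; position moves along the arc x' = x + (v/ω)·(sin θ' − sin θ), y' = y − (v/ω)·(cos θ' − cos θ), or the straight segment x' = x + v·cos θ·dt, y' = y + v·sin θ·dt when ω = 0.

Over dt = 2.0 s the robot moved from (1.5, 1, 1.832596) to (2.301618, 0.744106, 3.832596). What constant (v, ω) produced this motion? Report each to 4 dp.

v = -0.5000, ω = 1.0000

Δθ = 3.832596 − 1.832596 = 2.000000
ω = Δθ/dt = 2.000000/2.0 = 1.0000
R = Δx/(sin θ' − sin θ) = -0.5000
v = R·ω = -0.5000·1.0000 = -0.5000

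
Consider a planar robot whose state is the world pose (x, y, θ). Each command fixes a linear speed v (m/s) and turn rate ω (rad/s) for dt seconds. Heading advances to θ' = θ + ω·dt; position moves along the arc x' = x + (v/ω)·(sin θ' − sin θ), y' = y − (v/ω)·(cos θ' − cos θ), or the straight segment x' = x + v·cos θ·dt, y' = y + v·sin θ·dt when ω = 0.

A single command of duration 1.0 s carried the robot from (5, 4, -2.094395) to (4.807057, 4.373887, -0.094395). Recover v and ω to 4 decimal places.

v = -0.5000, ω = 2.0000

Δθ = -0.094395 − -2.094395 = 2.000000
ω = Δθ/dt = 2.000000/1.0 = 2.0000
R = −Δy/(cos θ' − cos θ) = -0.2500
v = R·ω = -0.2500·2.0000 = -0.5000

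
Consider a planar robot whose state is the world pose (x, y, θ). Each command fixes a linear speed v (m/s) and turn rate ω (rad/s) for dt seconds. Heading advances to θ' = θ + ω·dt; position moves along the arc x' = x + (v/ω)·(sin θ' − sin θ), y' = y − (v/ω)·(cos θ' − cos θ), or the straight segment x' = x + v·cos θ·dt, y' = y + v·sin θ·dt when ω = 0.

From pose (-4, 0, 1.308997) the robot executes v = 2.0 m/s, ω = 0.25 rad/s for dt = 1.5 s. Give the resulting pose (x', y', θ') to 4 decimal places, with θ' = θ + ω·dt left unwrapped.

(-3.7786, 2.9742, 1.6840)

θ' = 1.3090 + 0.25·1.5 = 1.6840
R = v/ω = 2.0/0.25 = 8.0000
x' = -4 + 8.0000·(sin 1.6840 − sin 1.3090) = -3.7786
y' = 0 − 8.0000·(cos 1.6840 − cos 1.3090) = 2.9742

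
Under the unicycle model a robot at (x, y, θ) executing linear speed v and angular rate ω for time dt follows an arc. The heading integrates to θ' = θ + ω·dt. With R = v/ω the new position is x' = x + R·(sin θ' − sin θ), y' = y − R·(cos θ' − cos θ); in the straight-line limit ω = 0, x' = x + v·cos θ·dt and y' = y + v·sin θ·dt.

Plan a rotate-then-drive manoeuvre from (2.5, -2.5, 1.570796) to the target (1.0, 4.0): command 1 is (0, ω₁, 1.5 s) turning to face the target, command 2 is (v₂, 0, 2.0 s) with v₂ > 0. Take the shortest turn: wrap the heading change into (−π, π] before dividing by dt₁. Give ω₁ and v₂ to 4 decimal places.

heading to target = atan2(4−-2.5, 1−2.5) = 1.7976
Δθ = wrap(1.7976 − 1.5708) = 0.2268; ω₁ = Δθ/dt₁ = 0.1512
distance = √((1−2.5)² + (4−-2.5)²) = 6.6708; v₂ = distance/dt₂ = 3.3354

ω₁ = 0.1512, v₂ = 3.3354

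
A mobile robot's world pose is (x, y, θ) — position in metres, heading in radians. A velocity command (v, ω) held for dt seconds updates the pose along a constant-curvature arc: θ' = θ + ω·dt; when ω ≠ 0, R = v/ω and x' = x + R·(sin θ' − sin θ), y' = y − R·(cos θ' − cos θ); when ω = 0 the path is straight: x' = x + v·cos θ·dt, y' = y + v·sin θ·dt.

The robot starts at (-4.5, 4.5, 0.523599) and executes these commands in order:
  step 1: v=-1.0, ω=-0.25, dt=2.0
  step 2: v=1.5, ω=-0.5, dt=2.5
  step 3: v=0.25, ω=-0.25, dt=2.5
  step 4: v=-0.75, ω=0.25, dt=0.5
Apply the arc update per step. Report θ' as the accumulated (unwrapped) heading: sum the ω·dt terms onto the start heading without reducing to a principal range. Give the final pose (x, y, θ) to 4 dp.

(-3.4103, 1.7302, -1.7264)

step 1: θ'=0.0236 (R=4.0000) → pose (-6.4056, 3.9652, 0.0236)
step 2: θ'=-1.2264 (R=-3.0000) → pose (-3.5110, 1.9789, -1.2264)
step 3: θ'=-1.8514 (R=-1.0000) → pose (-3.4914, 1.3644, -1.8514)
step 4: θ'=-1.7264 (R=-3.0000) → pose (-3.4103, 1.7302, -1.7264)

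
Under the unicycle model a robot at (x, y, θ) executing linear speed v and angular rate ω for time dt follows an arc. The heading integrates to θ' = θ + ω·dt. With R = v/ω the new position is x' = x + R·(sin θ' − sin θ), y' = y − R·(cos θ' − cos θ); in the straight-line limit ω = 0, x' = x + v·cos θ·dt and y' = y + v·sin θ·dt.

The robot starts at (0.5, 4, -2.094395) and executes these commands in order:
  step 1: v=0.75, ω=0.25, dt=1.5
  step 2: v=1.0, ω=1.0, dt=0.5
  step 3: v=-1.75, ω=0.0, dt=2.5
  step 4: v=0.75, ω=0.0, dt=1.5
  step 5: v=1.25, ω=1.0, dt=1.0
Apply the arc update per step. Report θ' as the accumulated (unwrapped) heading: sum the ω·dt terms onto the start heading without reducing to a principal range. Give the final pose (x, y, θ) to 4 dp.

(-0.0359, 4.7135, -0.2194)

step 1: θ'=-1.7194 (R=3.0000) → pose (0.1311, 2.9442, -1.7194)
step 2: θ'=-1.2194 (R=1.0000) → pose (0.1812, 2.4519, -1.2194)
step 3: θ'=-1.2194 (straight) → pose (-1.3247, 6.5595, -1.2194)
step 4: θ'=-1.2194 (straight) → pose (-0.9375, 5.5033, -1.2194)
step 5: θ'=-0.2194 (R=1.2500) → pose (-0.0359, 4.7135, -0.2194)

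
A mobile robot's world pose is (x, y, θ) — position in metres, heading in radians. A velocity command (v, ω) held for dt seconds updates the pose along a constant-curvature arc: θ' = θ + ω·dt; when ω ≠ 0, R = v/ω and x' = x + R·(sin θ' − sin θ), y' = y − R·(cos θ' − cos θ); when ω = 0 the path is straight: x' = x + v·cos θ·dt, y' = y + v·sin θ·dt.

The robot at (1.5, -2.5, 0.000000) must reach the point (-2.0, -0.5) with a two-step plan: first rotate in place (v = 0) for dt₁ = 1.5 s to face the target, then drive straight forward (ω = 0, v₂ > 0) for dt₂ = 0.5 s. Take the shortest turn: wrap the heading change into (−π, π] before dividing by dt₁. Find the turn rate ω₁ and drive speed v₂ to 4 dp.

ω₁ = 1.7483, v₂ = 8.0623

heading to target = atan2(-0.5−-2.5, -2−1.5) = 2.6224
Δθ = wrap(2.6224 − 0.0000) = 2.6224; ω₁ = Δθ/dt₁ = 1.7483
distance = √((-2−1.5)² + (-0.5−-2.5)²) = 4.0311; v₂ = distance/dt₂ = 8.0623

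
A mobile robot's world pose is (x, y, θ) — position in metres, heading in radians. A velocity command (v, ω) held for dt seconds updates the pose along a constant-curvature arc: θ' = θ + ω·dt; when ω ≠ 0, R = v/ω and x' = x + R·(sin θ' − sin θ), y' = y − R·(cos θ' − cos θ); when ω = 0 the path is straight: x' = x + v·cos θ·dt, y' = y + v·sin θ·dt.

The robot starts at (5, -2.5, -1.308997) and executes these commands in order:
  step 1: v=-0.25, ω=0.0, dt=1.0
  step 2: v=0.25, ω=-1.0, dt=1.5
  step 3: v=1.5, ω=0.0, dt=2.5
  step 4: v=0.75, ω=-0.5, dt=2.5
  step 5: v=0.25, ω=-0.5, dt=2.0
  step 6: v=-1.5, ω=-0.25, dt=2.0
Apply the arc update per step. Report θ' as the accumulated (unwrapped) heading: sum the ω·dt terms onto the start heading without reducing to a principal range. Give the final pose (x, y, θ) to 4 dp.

(-2.1911, -5.2601, -5.5590)

step 1: θ'=-1.3090 (straight) → pose (4.9353, -2.2585, -1.3090)
step 2: θ'=-2.8090 (R=-0.2500) → pose (4.7754, -2.5595, -2.8090)
step 3: θ'=-2.8090 (straight) → pose (1.2309, -3.7839, -2.8090)
step 4: θ'=-4.0590 (R=-1.5000) → pose (-0.4498, -3.2779, -4.0590)
step 5: θ'=-5.0590 (R=-0.5000) → pose (-0.5231, -2.8041, -5.0590)
step 6: θ'=-5.5590 (R=6.0000) → pose (-2.1911, -5.2601, -5.5590)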